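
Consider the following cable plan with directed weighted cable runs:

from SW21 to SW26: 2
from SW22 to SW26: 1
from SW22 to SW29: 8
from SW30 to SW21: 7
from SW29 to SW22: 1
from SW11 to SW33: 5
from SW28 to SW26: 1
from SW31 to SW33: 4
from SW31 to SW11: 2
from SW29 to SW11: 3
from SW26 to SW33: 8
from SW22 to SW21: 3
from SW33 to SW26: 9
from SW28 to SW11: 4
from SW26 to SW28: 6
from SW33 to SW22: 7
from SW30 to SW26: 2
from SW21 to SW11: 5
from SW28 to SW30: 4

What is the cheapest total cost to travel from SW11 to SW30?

23

Running Dijkstra from SW11:
SW11: 0
SW33: 5  (via SW11)
SW22: 12  (via SW33)
SW26: 13  (via SW22)
SW21: 15  (via SW22)
SW28: 19  (via SW26)
SW29: 20  (via SW22)
SW30: 23  (via SW28)
Shortest route: SW11–SW33–SW22–SW26–SW28–SW30 = 23.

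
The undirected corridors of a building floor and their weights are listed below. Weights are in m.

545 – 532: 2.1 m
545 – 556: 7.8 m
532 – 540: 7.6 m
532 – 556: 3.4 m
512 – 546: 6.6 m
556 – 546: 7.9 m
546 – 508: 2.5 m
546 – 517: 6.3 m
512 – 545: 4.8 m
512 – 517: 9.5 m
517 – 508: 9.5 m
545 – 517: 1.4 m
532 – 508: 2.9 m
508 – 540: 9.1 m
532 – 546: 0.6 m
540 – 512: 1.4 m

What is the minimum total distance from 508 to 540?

9.1 m

Candidate routes:
508 - 532 - 540: 2.9+7.6 = 10.5
508 - 540: 9.1 = 9.1
The minimum is 9.1 m via 508 - 540.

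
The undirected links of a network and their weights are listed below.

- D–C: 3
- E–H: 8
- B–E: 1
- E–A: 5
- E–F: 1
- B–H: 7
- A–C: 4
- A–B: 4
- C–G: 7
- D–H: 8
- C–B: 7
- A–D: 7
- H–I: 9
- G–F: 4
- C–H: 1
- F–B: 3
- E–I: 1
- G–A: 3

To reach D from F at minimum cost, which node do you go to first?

Candidate routes:
F - B - C - D: 3+7+3 = 13
F - E - B - C - D: 1+1+7+3 = 12
Cheapest is F - E - B - C - D at 12.
So from F the first move is to E.

E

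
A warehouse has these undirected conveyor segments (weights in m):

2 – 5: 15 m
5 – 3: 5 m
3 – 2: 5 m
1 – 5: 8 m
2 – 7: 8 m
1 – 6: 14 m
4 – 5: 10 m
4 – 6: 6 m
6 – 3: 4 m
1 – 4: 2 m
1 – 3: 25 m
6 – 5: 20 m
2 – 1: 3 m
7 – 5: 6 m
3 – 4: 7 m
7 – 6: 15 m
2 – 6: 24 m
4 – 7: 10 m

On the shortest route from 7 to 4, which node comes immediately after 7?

Compare a few routes:
7 → 4: 10 = 10
7 → 2 → 1 → 4: 8+3+2 = 13
Cheapest is 7 → 4 at 10 m.
So from 7 the first move is to 4.

4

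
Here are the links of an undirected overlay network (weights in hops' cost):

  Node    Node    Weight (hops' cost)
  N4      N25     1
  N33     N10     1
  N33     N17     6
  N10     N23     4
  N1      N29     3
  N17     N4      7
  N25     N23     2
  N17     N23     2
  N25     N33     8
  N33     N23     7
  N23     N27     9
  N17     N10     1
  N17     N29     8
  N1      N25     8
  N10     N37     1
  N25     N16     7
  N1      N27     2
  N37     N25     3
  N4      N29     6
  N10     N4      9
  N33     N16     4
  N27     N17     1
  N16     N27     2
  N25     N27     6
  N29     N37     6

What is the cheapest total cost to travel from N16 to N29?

Compare a few routes:
N16 - N27 - N17 - N29: 2+1+8 = 11
N16 - N27 - N1 - N29: 2+2+3 = 7
The minimum is 7 hops' cost via N16 - N27 - N1 - N29.

7 hops' cost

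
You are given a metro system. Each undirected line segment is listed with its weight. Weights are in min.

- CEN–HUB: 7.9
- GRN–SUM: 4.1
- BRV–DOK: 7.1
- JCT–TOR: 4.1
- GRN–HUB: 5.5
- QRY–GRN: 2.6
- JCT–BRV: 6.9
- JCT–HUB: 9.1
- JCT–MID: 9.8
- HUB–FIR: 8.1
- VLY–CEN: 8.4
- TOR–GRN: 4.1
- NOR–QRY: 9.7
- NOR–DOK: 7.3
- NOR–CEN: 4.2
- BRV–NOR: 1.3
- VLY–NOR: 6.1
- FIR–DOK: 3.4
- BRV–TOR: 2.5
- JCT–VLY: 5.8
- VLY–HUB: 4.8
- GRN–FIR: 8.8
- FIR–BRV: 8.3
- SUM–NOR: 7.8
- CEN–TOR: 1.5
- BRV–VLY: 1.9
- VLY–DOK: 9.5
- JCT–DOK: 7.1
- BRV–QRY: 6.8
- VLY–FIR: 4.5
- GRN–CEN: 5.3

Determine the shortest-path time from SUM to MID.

22.1 min

Shortest distances from SUM:
SUM: 0
GRN: 4.1  (via SUM)
QRY: 6.7  (via GRN)
NOR: 7.8  (via SUM)
TOR: 8.2  (via GRN)
BRV: 9.1  (via NOR)
CEN: 9.4  (via GRN)
HUB: 9.6  (via GRN)
VLY: 11  (via BRV)
JCT: 12.3  (via TOR)
FIR: 12.9  (via GRN)
DOK: 15.1  (via NOR)
MID: 22.1  (via JCT)
Shortest route: SUM–GRN–TOR–JCT–MID = 22.1 min.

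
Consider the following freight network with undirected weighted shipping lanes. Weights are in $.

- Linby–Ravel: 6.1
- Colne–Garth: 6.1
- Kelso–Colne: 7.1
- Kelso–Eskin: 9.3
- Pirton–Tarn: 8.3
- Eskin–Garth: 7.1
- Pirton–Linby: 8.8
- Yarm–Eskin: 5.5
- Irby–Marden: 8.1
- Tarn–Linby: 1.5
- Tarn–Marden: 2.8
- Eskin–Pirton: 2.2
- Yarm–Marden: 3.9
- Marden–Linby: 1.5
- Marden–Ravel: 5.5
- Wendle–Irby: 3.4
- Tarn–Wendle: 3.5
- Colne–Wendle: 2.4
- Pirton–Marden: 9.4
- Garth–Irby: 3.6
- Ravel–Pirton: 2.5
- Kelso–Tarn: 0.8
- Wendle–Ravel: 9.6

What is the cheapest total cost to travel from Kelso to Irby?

$7.7

Settle nodes by increasing distance from Kelso:
Kelso: 0
Tarn: 0.8  (via Kelso)
Linby: 2.3  (via Tarn)
Marden: 3.6  (via Tarn)
Wendle: 4.3  (via Tarn)
Colne: 6.7  (via Wendle)
Yarm: 7.5  (via Marden)
Irby: 7.7  (via Wendle)
Shortest route: Kelso–Tarn–Wendle–Irby = $7.7.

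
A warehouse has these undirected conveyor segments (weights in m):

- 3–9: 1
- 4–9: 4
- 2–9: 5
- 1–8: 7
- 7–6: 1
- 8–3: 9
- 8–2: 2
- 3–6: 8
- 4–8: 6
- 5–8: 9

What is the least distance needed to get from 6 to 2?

Settle nodes by increasing distance from 6:
6: 0
7: 1  (via 6)
3: 8  (via 6)
9: 9  (via 3)
4: 13  (via 9)
2: 14  (via 9)
Shortest route: 6 → 3 → 9 → 2 = 14 m.

14 m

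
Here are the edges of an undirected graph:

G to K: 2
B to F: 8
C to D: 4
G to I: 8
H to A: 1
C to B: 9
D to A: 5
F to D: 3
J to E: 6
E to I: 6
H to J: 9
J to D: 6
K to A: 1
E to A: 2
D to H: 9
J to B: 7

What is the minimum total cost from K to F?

Running Dijkstra from K:
K: 0
A: 1  (via K)
G: 2  (via K)
H: 2  (via A)
E: 3  (via A)
D: 6  (via A)
F: 9  (via D)
Shortest route: K → A → D → F = 9.

9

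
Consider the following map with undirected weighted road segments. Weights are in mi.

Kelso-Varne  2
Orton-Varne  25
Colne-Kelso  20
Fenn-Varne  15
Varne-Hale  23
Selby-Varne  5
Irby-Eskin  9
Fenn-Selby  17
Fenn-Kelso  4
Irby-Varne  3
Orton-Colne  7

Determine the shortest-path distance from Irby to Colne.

Compare a few routes:
Irby–Varne–Fenn–Kelso–Colne: 3+15+4+20 = 42
Irby–Varne–Orton–Colne: 3+25+7 = 35
Irby–Varne–Kelso–Colne: 3+2+20 = 25
Irby–Varne–Selby–Fenn–Kelso–Colne: 3+5+17+4+20 = 49
Cheapest is Irby–Varne–Kelso–Colne at 25 mi.

25 mi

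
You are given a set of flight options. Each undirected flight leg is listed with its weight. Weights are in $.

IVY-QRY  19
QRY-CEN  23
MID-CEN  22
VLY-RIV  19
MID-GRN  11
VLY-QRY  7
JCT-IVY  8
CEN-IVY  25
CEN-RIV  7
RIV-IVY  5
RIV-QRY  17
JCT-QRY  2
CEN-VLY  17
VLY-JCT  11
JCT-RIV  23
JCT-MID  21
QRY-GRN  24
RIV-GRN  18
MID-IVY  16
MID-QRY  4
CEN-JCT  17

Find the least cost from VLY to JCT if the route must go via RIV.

Best VLY to RIV: VLY → RIV costing 19
Shortest RIV→JCT: RIV → IVY → JCT = 13
Total via RIV: 19 + 13 = $32.

$32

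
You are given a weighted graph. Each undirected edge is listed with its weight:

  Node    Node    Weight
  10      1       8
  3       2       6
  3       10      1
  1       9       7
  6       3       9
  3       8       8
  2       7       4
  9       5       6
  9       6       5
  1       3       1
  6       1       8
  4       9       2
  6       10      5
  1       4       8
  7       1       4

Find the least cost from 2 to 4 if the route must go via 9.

16

Best 2 to 9: 2–3–1–9 costing 14
Shortest 9→4: 9–4 = 2
Total via 9: 14 + 2 = 16.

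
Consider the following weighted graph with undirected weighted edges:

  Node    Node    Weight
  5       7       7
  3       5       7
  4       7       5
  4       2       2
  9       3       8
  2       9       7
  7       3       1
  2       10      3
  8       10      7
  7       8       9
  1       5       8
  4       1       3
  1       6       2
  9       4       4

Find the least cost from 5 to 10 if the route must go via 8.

Shortest 5→8: 5 → 7 → 8 = 16
Shortest 8→10: 8 → 10 = 7
Total via 8: 16 + 7 = 23.

23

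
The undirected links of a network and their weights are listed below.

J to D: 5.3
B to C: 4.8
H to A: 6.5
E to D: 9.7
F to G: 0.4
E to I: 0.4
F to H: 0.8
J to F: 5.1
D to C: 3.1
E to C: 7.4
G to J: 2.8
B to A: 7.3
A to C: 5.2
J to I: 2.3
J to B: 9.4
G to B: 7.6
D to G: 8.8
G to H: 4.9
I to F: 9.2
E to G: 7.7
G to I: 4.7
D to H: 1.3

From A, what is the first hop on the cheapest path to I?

H

Candidate routes:
A–H–F–G–J–I: 6.5+0.8+0.4+2.8+2.3 = 12.8
A–H–F–G–I: 6.5+0.8+0.4+4.7 = 12.4
Cheapest is A–H–F–G–I at 12.4.
So from A the first move is to H.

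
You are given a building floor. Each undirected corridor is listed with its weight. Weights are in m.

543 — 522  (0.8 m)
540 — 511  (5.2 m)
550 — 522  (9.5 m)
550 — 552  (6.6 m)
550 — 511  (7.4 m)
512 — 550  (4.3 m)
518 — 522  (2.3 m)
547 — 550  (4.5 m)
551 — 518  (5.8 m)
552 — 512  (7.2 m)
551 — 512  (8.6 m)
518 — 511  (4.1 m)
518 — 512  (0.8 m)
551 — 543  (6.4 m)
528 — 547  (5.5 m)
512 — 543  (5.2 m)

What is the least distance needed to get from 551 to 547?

Enumerating some paths:
551 - 543 - 522 - 518 - 512 - 550 - 547: 6.4+0.8+2.3+0.8+4.3+4.5 = 19.1
551 - 512 - 550 - 547: 8.6+4.3+4.5 = 17.4
551 - 518 - 512 - 550 - 547: 5.8+0.8+4.3+4.5 = 15.4
551 - 543 - 512 - 550 - 547: 6.4+5.2+4.3+4.5 = 20.4
Cheapest is 551 - 518 - 512 - 550 - 547 at 15.4 m.

15.4 m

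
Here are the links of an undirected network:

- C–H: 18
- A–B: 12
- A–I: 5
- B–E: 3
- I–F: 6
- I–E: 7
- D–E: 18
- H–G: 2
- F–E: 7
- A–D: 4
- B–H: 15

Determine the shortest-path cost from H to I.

25

Running Dijkstra from H:
H: 0
G: 2  (via H)
B: 15  (via H)
C: 18  (via H)
E: 18  (via B)
F: 25  (via E)
I: 25  (via E)
Shortest route: H–B–E–I = 25.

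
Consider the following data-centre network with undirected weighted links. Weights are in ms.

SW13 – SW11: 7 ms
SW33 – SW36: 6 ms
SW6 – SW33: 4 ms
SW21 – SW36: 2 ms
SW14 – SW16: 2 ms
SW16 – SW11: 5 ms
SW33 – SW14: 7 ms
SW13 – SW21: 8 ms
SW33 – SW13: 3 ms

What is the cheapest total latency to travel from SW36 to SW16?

15 ms

Settle nodes by increasing distance from SW36:
SW36: 0
SW21: 2  (via SW36)
SW33: 6  (via SW36)
SW13: 9  (via SW33)
SW6: 10  (via SW33)
SW14: 13  (via SW33)
SW16: 15  (via SW14)
Shortest route: SW36 → SW33 → SW14 → SW16 = 15 ms.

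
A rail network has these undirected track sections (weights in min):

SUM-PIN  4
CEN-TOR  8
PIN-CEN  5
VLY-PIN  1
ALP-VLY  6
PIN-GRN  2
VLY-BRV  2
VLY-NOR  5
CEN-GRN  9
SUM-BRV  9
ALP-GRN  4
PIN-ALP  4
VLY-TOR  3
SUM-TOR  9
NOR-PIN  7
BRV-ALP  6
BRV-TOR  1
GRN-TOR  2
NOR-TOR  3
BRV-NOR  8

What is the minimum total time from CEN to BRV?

8 min

Candidate routes:
CEN–PIN–GRN–TOR–BRV: 5+2+2+1 = 10
CEN–PIN–VLY–BRV: 5+1+2 = 8
CEN–TOR–BRV: 8+1 = 9
The minimum is 8 min via CEN–PIN–VLY–BRV.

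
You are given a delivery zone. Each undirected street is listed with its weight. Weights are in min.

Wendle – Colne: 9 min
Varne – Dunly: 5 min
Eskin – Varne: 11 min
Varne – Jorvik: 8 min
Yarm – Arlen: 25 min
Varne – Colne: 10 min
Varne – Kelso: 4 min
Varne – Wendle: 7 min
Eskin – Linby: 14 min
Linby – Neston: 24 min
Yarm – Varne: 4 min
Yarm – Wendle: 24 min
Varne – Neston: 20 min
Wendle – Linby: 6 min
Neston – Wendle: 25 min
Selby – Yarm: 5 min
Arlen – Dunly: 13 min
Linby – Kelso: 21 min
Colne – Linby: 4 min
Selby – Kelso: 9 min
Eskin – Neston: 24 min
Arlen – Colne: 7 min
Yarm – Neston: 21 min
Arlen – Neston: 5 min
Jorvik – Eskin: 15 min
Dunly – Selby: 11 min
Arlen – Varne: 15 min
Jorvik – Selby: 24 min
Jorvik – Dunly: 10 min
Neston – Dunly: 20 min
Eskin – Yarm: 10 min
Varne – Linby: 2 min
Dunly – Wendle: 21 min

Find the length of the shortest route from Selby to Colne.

Compare a few routes:
Selby → Yarm → Varne → Colne: 5+4+10 = 19
Selby → Yarm → Varne → Linby → Colne: 5+4+2+4 = 15
Selby → Kelso → Varne → Linby → Colne: 9+4+2+4 = 19
Selby → Dunly → Varne → Linby → Colne: 11+5+2+4 = 22
Cheapest is Selby → Yarm → Varne → Linby → Colne at 15 min.

15 min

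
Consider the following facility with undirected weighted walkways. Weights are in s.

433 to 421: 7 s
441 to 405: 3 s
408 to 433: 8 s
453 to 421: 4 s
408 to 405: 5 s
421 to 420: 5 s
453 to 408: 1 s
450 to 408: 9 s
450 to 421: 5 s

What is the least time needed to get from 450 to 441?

Candidate routes:
450–421–453–408–405–441: 5+4+1+5+3 = 18
450–421–433–408–405–441: 5+7+8+5+3 = 28
450–408–405–441: 9+5+3 = 17
The minimum is 17 s via 450–408–405–441.

17 s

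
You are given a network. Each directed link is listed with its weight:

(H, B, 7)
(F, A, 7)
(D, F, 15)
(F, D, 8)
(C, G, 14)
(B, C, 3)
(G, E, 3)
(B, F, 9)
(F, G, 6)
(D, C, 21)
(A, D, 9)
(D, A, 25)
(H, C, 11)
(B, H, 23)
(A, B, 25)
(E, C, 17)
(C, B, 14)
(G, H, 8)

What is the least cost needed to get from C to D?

Settle nodes by increasing distance from C:
C: 0
B: 14  (via C)
G: 14  (via C)
E: 17  (via G)
H: 22  (via G)
F: 23  (via B)
A: 30  (via F)
D: 31  (via F)
Shortest route: C → B → F → D = 31.

31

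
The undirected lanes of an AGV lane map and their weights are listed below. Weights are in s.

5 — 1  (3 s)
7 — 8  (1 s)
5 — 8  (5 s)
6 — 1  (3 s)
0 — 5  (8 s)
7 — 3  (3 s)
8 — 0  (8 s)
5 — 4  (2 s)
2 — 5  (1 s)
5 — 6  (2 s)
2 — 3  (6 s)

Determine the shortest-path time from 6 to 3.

Settle nodes by increasing distance from 6:
6: 0
5: 2  (via 6)
1: 3  (via 6)
2: 3  (via 5)
4: 4  (via 5)
8: 7  (via 5)
7: 8  (via 8)
3: 9  (via 2)
Shortest route: 6 → 5 → 2 → 3 = 9 s.

9 s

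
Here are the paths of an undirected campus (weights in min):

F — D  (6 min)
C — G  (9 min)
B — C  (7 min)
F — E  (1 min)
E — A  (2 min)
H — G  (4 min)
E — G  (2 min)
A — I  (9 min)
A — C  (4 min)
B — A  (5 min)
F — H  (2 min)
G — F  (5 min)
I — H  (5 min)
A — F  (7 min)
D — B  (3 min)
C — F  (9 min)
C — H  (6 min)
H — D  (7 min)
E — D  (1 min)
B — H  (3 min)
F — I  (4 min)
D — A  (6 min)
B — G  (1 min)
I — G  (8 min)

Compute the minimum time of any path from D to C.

Running Dijkstra from D:
D: 0
E: 1  (via D)
F: 2  (via E)
A: 3  (via E)
B: 3  (via D)
G: 3  (via E)
H: 4  (via F)
I: 6  (via F)
C: 7  (via A)
Shortest route: D → E → A → C = 7 min.

7 min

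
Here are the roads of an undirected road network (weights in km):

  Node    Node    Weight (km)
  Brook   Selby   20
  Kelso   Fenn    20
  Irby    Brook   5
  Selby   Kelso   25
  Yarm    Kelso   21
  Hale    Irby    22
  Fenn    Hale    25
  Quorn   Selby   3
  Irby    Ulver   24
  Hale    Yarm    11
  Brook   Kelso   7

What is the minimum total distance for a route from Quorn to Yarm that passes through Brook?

51 km

Shortest Quorn→Brook: Quorn → Selby → Brook = 23
Shortest Brook→Yarm: Brook → Kelso → Yarm = 28
Total via Brook: 23 + 28 = 51 km.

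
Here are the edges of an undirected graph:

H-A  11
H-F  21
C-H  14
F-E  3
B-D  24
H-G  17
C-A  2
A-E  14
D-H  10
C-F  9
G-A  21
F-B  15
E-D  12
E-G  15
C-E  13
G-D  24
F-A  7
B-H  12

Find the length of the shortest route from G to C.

23

Shortest distances from G:
G: 0
E: 15  (via G)
H: 17  (via G)
F: 18  (via E)
A: 21  (via G)
C: 23  (via A)
Shortest route: G–A–C = 23.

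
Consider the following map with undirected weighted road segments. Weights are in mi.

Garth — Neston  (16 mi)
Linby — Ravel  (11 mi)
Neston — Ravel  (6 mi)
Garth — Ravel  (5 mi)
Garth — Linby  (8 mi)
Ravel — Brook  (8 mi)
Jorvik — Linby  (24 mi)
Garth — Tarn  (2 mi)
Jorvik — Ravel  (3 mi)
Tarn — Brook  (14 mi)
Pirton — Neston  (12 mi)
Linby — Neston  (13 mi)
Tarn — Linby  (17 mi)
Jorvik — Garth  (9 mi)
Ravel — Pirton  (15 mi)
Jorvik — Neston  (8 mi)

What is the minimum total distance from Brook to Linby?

19 mi

Enumerating some paths:
Brook - Ravel - Linby: 8+11 = 19
Brook - Ravel - Garth - Linby: 8+5+8 = 21
Brook - Tarn - Garth - Linby: 14+2+8 = 24
Cheapest is Brook - Ravel - Linby at 19 mi.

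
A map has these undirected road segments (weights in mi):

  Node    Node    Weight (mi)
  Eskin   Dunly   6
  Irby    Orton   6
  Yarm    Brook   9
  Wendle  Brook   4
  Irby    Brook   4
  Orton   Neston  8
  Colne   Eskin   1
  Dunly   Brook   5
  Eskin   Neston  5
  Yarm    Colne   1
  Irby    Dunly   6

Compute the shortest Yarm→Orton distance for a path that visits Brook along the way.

Best Yarm to Brook: Yarm–Brook costing 9
Best Brook to Orton: Brook–Irby–Orton costing 10
Total via Brook: 9 + 10 = 19 mi.

19 mi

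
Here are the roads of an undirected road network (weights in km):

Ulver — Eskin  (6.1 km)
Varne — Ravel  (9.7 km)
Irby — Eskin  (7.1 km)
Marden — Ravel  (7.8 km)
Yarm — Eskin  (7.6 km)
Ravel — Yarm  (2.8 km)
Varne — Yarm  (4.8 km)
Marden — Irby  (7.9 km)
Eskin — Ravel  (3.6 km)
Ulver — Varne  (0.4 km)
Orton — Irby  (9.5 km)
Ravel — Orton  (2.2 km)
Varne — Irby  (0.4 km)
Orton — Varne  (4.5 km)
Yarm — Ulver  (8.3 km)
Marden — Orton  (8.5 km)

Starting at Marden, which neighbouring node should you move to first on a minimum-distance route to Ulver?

Compare a few routes:
Marden–Irby–Varne–Ulver: 7.9+0.4+0.4 = 8.7
Marden–Ravel–Orton–Varne–Ulver: 7.8+2.2+4.5+0.4 = 14.9
Marden–Orton–Varne–Ulver: 8.5+4.5+0.4 = 13.4
The minimum is 8.7 km via Marden–Irby–Varne–Ulver.
So from Marden the first move is to Irby.

Irby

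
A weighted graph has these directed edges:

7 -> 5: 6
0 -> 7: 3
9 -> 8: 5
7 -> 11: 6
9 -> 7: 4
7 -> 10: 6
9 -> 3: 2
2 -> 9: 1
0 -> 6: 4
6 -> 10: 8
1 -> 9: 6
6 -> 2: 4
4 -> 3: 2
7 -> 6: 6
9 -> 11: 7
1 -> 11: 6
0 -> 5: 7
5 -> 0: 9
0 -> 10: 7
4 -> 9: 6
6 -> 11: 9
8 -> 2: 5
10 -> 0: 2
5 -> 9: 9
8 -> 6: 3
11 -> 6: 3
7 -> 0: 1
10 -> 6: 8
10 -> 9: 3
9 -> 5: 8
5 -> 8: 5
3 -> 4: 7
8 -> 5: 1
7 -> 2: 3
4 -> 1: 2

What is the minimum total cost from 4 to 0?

Enumerating some paths:
4–9–7–0: 6+4+1 = 11
4–1–9–7–0: 2+6+4+1 = 13
The minimum is 11 via 4–9–7–0.

11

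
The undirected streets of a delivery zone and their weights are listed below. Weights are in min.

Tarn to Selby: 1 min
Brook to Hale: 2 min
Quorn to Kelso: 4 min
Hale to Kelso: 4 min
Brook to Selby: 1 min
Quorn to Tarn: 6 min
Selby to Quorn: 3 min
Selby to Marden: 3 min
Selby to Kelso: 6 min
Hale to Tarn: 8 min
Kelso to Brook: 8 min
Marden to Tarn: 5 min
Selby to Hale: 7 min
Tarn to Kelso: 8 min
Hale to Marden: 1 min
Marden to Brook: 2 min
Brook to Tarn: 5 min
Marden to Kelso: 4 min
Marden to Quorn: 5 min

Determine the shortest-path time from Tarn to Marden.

Shortest distances from Tarn:
Tarn: 0
Selby: 1  (via Tarn)
Brook: 2  (via Selby)
Hale: 4  (via Brook)
Quorn: 4  (via Selby)
Marden: 4  (via Selby)
Shortest route: Tarn → Selby → Marden = 4 min.

4 min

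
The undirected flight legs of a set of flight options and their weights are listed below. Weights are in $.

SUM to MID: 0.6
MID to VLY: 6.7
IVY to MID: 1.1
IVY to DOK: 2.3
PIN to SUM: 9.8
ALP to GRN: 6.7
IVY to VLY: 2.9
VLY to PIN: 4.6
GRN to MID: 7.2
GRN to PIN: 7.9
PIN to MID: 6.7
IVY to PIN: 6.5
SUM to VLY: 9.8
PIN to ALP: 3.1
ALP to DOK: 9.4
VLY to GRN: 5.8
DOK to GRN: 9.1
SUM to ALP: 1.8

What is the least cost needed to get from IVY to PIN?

Shortest distances from IVY:
IVY: 0
MID: 1.1  (via IVY)
SUM: 1.7  (via MID)
DOK: 2.3  (via IVY)
VLY: 2.9  (via IVY)
ALP: 3.5  (via SUM)
PIN: 6.5  (via IVY)
Shortest route: IVY–PIN = $6.5.

$6.5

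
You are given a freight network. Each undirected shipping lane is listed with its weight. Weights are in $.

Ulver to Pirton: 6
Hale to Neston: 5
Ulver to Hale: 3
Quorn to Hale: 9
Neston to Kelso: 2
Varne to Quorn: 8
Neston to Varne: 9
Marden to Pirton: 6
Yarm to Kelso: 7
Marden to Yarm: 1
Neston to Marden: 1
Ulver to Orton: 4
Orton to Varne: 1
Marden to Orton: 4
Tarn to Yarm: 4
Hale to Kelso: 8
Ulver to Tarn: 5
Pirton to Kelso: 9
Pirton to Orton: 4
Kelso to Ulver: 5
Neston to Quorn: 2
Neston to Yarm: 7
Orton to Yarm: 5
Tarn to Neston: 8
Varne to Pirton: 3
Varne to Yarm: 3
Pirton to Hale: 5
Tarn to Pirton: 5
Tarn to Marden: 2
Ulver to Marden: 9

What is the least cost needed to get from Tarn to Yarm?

Enumerating some paths:
Tarn–Marden–Yarm: 2+1 = 3
Tarn–Yarm: 4 = 4
Cheapest is Tarn–Marden–Yarm at $3.

$3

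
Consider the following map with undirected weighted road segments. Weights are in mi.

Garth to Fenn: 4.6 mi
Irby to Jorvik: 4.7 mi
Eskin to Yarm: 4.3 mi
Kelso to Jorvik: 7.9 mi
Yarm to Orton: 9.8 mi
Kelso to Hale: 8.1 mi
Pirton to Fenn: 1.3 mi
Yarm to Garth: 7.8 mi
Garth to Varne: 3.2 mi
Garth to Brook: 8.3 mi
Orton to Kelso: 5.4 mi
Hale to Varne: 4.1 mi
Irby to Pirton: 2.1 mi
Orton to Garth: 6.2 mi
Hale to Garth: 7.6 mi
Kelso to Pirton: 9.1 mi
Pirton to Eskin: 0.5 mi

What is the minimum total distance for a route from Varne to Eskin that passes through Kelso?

21.8 mi

Shortest Varne→Kelso: Varne → Hale → Kelso = 12.2
Best Kelso to Eskin: Kelso → Pirton → Eskin costing 9.6
Total via Kelso: 12.2 + 9.6 = 21.8 mi.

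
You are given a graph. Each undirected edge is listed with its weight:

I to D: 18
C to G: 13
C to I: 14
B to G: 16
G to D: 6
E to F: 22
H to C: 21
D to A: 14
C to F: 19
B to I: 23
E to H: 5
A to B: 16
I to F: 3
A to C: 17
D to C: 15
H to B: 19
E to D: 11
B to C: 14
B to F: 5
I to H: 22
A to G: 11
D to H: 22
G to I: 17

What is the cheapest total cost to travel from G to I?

17

Enumerating some paths:
G - B - F - I: 16+5+3 = 24
G - I: 17 = 17
The minimum is 17 via G - I.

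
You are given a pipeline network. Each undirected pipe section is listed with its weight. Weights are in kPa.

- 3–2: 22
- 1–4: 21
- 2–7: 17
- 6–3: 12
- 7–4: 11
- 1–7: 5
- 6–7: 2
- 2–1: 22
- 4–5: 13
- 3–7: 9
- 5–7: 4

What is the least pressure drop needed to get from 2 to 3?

22 kPa

Candidate routes:
2 - 3: 22 = 22
2 - 7 - 3: 17+9 = 26
Cheapest is 2 - 3 at 22 kPa.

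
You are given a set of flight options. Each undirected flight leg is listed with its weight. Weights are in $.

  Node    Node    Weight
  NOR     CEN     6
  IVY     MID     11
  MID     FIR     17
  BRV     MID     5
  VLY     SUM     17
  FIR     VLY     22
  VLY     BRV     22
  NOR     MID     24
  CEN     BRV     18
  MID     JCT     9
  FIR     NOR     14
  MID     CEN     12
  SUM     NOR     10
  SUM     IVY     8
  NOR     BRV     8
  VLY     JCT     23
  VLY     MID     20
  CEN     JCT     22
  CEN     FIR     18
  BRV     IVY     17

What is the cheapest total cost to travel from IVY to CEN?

Candidate routes:
IVY - SUM - NOR - CEN: 8+10+6 = 24
IVY - MID - CEN: 11+12 = 23
Cheapest is IVY - MID - CEN at $23.

$23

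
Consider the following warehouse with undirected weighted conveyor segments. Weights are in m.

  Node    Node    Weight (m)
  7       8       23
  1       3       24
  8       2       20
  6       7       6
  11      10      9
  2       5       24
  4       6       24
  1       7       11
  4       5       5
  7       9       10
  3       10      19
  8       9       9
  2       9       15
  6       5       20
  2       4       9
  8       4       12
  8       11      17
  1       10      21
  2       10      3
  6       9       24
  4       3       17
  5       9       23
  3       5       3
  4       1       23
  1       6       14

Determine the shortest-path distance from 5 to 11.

26 m

Enumerating some paths:
5 → 4 → 2 → 10 → 11: 5+9+3+9 = 26
5 → 3 → 10 → 11: 3+19+9 = 31
The minimum is 26 m via 5 → 4 → 2 → 10 → 11.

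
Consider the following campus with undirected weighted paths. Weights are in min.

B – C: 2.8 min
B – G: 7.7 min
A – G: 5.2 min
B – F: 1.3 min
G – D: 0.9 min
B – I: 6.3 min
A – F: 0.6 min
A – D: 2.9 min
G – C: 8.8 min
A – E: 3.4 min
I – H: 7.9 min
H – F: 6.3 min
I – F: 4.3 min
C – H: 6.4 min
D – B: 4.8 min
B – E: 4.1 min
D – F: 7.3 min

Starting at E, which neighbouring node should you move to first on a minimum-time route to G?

Candidate routes:
E → A → G: 3.4+5.2 = 8.6
E → B → D → G: 4.1+4.8+0.9 = 9.8
E → A → D → G: 3.4+2.9+0.9 = 7.2
The minimum is 7.2 min via E → A → D → G.
So from E the first move is to A.

A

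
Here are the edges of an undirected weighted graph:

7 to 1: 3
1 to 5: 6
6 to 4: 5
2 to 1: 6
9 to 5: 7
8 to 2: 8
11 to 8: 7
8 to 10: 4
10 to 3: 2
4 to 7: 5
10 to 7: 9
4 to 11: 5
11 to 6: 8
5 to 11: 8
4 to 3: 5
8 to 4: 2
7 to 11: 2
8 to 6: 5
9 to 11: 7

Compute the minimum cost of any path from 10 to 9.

Enumerating some paths:
10 → 3 → 4 → 7 → 11 → 9: 2+5+5+2+7 = 21
10 → 8 → 4 → 7 → 11 → 9: 4+2+5+2+7 = 20
10 → 3 → 4 → 11 → 9: 2+5+5+7 = 19
10 → 8 → 11 → 9: 4+7+7 = 18
Cheapest is 10 → 8 → 11 → 9 at 18.

18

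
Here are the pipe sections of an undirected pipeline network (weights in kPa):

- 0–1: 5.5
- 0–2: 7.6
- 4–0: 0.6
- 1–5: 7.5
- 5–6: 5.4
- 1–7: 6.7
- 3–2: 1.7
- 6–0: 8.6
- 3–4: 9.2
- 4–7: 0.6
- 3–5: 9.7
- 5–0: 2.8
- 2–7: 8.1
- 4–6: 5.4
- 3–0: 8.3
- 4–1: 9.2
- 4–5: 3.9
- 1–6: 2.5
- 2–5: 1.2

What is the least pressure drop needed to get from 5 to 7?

4 kPa

Candidate routes:
5–0–4–7: 2.8+0.6+0.6 = 4
5–4–7: 3.9+0.6 = 4.5
5–2–7: 1.2+8.1 = 9.3
The minimum is 4 kPa via 5–0–4–7.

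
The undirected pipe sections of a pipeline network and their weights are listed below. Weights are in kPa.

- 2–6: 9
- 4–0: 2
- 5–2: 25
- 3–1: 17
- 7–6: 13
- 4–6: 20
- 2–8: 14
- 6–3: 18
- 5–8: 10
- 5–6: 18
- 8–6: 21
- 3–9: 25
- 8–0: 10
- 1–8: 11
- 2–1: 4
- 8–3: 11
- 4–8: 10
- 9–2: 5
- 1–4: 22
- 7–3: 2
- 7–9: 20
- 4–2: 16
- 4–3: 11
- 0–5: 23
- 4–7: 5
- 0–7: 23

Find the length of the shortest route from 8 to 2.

14 kPa

Compare a few routes:
8 - 4 - 2: 10+16 = 26
8 - 2: 14 = 14
8 - 1 - 2: 11+4 = 15
8 - 0 - 4 - 2: 10+2+16 = 28
Cheapest is 8 - 2 at 14 kPa.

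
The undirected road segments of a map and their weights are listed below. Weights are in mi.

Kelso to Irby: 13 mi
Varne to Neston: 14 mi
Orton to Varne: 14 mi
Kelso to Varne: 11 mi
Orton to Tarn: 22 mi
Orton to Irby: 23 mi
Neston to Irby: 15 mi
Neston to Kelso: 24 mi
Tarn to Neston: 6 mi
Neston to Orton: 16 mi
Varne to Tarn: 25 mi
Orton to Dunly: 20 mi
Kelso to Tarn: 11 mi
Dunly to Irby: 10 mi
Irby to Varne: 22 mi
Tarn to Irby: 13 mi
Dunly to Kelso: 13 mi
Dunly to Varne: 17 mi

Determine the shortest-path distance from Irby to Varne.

22 mi

Candidate routes:
Irby–Kelso–Varne: 13+11 = 24
Irby–Varne: 22 = 22
Irby–Dunly–Varne: 10+17 = 27
Irby–Neston–Varne: 15+14 = 29
The minimum is 22 mi via Irby–Varne.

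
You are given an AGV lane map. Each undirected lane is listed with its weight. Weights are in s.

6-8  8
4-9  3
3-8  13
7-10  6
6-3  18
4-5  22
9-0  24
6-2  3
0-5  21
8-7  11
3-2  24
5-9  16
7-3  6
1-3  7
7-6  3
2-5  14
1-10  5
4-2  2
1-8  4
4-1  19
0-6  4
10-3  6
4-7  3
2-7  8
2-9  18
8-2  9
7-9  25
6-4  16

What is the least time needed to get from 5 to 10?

Settle nodes by increasing distance from 5:
5: 0
2: 14  (via 5)
4: 16  (via 2)
9: 16  (via 5)
6: 17  (via 2)
7: 19  (via 4)
0: 21  (via 5)
8: 23  (via 2)
3: 25  (via 7)
10: 25  (via 7)
Shortest route: 5 → 2 → 4 → 7 → 10 = 25 s.

25 s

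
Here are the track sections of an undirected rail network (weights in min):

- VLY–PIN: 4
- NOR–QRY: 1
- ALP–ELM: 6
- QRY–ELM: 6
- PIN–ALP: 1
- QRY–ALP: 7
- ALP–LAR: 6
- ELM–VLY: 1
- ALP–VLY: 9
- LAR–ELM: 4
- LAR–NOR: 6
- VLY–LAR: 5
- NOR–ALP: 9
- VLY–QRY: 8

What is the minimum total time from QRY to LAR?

Shortest distances from QRY:
QRY: 0
NOR: 1  (via QRY)
ELM: 6  (via QRY)
LAR: 7  (via NOR)
Shortest route: QRY–NOR–LAR = 7 min.

7 min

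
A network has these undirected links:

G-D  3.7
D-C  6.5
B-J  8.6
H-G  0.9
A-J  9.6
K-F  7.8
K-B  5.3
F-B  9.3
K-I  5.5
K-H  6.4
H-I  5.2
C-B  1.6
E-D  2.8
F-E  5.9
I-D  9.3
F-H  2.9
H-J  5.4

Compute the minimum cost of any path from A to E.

22.4

Compare a few routes:
A–J–H–G–D–E: 9.6+5.4+0.9+3.7+2.8 = 22.4
A–J–H–F–E: 9.6+5.4+2.9+5.9 = 23.8
A–J–B–C–D–E: 9.6+8.6+1.6+6.5+2.8 = 29.1
A–J–H–I–D–E: 9.6+5.4+5.2+9.3+2.8 = 32.3
The minimum is 22.4 via A–J–H–G–D–E.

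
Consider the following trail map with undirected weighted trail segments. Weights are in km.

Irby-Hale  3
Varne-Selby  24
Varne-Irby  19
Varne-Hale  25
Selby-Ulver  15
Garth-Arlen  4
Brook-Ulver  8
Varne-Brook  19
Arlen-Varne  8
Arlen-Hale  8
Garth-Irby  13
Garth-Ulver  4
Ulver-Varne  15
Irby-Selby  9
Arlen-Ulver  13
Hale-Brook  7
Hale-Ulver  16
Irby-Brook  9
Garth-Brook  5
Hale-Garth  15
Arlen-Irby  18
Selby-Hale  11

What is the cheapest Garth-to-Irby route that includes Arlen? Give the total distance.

Best Garth to Arlen: Garth → Arlen costing 4
Best Arlen to Irby: Arlen → Hale → Irby costing 11
Total via Arlen: 4 + 11 = 15 km.

15 km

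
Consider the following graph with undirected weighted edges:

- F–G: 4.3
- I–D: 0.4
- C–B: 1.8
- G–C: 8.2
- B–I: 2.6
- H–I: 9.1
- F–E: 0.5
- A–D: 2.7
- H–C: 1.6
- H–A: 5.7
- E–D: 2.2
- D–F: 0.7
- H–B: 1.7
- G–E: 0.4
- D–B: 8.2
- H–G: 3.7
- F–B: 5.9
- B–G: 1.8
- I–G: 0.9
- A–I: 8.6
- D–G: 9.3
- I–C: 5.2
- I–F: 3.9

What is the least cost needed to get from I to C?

4.4

Settle nodes by increasing distance from I:
I: 0
D: 0.4  (via I)
G: 0.9  (via I)
F: 1.1  (via D)
E: 1.3  (via G)
B: 2.6  (via I)
A: 3.1  (via D)
H: 4.3  (via B)
C: 4.4  (via B)
Shortest route: I → B → C = 4.4.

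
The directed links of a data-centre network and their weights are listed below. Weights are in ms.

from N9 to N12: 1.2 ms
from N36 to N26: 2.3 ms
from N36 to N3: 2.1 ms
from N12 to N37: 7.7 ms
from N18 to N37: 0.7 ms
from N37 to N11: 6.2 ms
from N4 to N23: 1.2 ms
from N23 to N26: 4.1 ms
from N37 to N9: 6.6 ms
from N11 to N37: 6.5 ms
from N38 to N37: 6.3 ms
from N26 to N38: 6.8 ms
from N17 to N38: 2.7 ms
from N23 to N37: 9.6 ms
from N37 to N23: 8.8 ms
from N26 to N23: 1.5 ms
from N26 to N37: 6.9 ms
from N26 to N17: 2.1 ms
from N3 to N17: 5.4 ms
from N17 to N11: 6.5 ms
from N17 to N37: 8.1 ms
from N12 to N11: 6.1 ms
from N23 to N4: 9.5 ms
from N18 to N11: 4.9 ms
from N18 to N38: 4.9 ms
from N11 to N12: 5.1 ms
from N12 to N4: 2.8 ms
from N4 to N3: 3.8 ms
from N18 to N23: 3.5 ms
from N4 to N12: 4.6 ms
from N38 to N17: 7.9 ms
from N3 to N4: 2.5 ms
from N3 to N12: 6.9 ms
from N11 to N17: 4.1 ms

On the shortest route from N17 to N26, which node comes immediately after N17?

N11

Compare a few routes:
N17 → N37 → N23 → N26: 8.1+8.8+4.1 = 21
N17 → N11 → N12 → N4 → N23 → N26: 6.5+5.1+2.8+1.2+4.1 = 19.7
Cheapest is N17 → N11 → N12 → N4 → N23 → N26 at 19.7 ms.
So from N17 the first move is to N11.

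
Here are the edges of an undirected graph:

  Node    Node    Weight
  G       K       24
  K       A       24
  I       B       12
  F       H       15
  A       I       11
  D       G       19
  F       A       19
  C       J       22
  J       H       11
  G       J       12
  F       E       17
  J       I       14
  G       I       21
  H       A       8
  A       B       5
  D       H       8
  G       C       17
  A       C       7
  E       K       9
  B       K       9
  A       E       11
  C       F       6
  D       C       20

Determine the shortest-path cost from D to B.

21

Running Dijkstra from D:
D: 0
H: 8  (via D)
A: 16  (via H)
G: 19  (via D)
J: 19  (via H)
C: 20  (via D)
B: 21  (via A)
Shortest route: D–H–A–B = 21.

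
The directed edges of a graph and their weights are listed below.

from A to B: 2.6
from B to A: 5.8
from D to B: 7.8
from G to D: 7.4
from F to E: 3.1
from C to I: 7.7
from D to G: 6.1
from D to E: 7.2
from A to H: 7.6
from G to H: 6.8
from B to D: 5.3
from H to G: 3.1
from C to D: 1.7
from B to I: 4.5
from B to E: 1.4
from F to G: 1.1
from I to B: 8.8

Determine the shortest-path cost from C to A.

Candidate routes:
C–I–B–A: 7.7+8.8+5.8 = 22.3
C–D–B–A: 1.7+7.8+5.8 = 15.3
The minimum is 15.3 via C–D–B–A.

15.3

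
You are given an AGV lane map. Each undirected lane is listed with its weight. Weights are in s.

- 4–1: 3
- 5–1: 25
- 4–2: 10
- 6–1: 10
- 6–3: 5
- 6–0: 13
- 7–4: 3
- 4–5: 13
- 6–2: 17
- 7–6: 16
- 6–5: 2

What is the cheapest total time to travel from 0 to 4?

Settle nodes by increasing distance from 0:
0: 0
6: 13  (via 0)
5: 15  (via 6)
3: 18  (via 6)
1: 23  (via 6)
4: 26  (via 1)
Shortest route: 0 → 6 → 1 → 4 = 26 s.

26 s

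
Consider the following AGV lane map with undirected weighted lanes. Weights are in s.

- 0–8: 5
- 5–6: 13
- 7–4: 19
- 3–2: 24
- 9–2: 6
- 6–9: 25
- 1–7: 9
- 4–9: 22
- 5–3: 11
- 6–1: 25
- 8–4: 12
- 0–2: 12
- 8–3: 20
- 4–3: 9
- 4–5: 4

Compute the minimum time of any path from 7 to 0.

Compare a few routes:
7 - 4 - 5 - 3 - 8 - 0: 19+4+11+20+5 = 59
7 - 4 - 3 - 8 - 0: 19+9+20+5 = 53
7 - 4 - 8 - 0: 19+12+5 = 36
Cheapest is 7 - 4 - 8 - 0 at 36 s.

36 s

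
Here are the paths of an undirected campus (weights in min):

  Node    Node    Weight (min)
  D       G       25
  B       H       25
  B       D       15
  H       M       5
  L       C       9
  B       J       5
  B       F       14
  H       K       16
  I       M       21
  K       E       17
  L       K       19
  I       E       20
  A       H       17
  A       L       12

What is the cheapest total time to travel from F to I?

65 min

Enumerating some paths:
F - B - H - A - L - K - E - I: 14+25+17+12+19+17+20 = 124
F - B - H - K - E - I: 14+25+16+17+20 = 92
F - B - H - M - I: 14+25+5+21 = 65
Cheapest is F - B - H - M - I at 65 min.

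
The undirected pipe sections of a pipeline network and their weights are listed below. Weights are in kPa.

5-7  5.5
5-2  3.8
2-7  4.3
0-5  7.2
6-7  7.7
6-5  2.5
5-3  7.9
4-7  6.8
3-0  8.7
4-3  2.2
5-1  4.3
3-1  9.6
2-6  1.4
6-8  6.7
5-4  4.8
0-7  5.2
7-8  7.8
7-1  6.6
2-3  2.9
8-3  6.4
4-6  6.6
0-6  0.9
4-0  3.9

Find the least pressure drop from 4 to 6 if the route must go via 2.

6.5 kPa

Best 4 to 2: 4–3–2 costing 5.1
Best 2 to 6: 2–6 costing 1.4
Total via 2: 5.1 + 1.4 = 6.5 kPa.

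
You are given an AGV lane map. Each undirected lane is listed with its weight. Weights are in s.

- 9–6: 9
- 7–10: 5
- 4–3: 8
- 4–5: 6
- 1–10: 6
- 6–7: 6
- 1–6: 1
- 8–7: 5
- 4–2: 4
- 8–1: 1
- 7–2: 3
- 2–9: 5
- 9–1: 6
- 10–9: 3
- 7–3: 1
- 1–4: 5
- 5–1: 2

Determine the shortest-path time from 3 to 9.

Compare a few routes:
3 → 7 → 2 → 9: 1+3+5 = 9
3 → 7 → 6 → 1 → 9: 1+6+1+6 = 14
3 → 7 → 6 → 9: 1+6+9 = 16
3 → 7 → 8 → 1 → 9: 1+5+1+6 = 13
Cheapest is 3 → 7 → 2 → 9 at 9 s.

9 s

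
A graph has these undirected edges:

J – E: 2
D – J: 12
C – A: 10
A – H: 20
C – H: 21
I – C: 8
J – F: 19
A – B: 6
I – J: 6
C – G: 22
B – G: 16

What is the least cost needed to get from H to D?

47

Shortest distances from H:
H: 0
A: 20  (via H)
C: 21  (via H)
B: 26  (via A)
I: 29  (via C)
J: 35  (via I)
E: 37  (via J)
G: 42  (via B)
D: 47  (via J)
Shortest route: H–C–I–J–D = 47.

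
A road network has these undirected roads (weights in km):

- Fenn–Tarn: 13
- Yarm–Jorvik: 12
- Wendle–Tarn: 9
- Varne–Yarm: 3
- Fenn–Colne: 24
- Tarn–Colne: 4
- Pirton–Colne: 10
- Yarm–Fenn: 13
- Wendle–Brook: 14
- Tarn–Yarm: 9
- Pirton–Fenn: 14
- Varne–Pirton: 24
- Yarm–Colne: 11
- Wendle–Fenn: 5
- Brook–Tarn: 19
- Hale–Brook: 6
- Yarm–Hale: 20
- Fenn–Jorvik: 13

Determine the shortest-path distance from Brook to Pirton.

33 km

Compare a few routes:
Brook - Wendle - Tarn - Colne - Pirton: 14+9+4+10 = 37
Brook - Wendle - Fenn - Pirton: 14+5+14 = 33
Brook - Wendle - Fenn - Tarn - Colne - Pirton: 14+5+13+4+10 = 46
The minimum is 33 km via Brook - Wendle - Fenn - Pirton.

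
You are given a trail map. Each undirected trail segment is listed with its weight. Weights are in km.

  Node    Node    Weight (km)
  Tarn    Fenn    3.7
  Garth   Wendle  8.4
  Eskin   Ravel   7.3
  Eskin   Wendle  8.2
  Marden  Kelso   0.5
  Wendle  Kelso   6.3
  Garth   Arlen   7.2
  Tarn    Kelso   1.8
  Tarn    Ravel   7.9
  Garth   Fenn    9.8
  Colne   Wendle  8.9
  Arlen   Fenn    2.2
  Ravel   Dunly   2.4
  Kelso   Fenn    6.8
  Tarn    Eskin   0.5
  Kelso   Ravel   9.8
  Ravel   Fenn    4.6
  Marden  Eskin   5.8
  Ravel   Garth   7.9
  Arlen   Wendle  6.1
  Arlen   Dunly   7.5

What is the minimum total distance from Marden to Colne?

Enumerating some paths:
Marden → Kelso → Tarn → Eskin → Wendle → Colne: 0.5+1.8+0.5+8.2+8.9 = 19.9
Marden → Kelso → Wendle → Colne: 0.5+6.3+8.9 = 15.7
Marden → Kelso → Tarn → Fenn → Arlen → Wendle → Colne: 0.5+1.8+3.7+2.2+6.1+8.9 = 23.2
Marden → Eskin → Wendle → Colne: 5.8+8.2+8.9 = 22.9
The minimum is 15.7 km via Marden → Kelso → Wendle → Colne.

15.7 km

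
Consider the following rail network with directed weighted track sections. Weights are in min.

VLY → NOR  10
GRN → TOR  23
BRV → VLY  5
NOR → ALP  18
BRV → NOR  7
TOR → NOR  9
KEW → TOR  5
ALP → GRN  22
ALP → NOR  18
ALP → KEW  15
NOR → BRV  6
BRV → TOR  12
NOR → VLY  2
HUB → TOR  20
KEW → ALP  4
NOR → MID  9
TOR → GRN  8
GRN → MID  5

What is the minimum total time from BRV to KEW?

40 min

Shortest distances from BRV:
BRV: 0
VLY: 5  (via BRV)
NOR: 7  (via BRV)
TOR: 12  (via BRV)
MID: 16  (via NOR)
GRN: 20  (via TOR)
ALP: 25  (via NOR)
KEW: 40  (via ALP)
Shortest route: BRV–NOR–ALP–KEW = 40 min.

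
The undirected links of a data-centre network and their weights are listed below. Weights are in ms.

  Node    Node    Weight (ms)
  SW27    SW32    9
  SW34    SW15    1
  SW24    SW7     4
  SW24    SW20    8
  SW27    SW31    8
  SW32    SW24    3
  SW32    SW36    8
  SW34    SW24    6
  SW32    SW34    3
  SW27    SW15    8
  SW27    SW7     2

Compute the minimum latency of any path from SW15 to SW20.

Settle nodes by increasing distance from SW15:
SW15: 0
SW34: 1  (via SW15)
SW32: 4  (via SW34)
SW24: 7  (via SW34)
SW27: 8  (via SW15)
SW7: 10  (via SW27)
SW36: 12  (via SW32)
SW20: 15  (via SW24)
Shortest route: SW15–SW34–SW24–SW20 = 15 ms.

15 ms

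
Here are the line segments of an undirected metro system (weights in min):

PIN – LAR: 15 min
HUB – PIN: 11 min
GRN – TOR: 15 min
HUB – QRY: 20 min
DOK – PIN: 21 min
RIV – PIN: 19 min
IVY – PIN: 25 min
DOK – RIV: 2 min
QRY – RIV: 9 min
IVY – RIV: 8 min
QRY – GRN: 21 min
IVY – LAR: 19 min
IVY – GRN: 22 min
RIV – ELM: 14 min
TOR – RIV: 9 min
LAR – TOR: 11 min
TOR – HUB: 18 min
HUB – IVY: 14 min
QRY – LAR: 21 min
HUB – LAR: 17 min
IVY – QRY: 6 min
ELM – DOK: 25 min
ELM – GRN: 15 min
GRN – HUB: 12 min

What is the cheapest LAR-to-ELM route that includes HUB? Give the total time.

44 min

Best LAR to HUB: LAR–HUB costing 17
Best HUB to ELM: HUB–GRN–ELM costing 27
Total via HUB: 17 + 27 = 44 min.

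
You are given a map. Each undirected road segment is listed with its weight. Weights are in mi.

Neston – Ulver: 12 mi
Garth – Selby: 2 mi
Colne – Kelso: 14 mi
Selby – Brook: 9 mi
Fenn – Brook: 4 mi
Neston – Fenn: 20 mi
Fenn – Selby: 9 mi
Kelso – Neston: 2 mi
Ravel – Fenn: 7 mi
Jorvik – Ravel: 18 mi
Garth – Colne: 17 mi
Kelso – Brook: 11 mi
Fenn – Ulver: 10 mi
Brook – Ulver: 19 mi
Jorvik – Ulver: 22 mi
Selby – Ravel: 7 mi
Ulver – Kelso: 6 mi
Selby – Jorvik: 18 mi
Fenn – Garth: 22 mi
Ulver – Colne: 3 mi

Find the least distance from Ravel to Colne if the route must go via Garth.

Shortest Ravel→Garth: Ravel–Selby–Garth = 9
Best Garth to Colne: Garth–Colne costing 17
Total via Garth: 9 + 17 = 26 mi.

26 mi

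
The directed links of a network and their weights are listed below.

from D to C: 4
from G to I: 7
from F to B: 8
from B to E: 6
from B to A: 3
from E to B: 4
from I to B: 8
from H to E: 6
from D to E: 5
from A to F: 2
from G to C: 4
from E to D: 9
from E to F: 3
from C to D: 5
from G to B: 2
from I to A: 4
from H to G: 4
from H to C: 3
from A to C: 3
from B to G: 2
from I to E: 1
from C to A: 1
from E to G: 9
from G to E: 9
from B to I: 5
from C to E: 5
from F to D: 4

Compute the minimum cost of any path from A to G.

12

Shortest distances from A:
A: 0
F: 2  (via A)
C: 3  (via A)
D: 6  (via F)
E: 8  (via C)
B: 10  (via F)
G: 12  (via B)
Shortest route: A → F → B → G = 12.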